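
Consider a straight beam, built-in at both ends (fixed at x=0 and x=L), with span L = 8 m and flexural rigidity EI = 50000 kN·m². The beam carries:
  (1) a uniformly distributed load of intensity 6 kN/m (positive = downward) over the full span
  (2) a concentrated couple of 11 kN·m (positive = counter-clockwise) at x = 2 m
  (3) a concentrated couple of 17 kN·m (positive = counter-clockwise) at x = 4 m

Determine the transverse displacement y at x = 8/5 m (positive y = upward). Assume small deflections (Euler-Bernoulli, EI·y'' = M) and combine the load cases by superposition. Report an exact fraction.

Load 1 — uniform load w=6 kN/m over full span:
  y_1 = -wx²(L-x)²/(24EI) = -6·(8/5)²·(8-(8/5))²/(24·50000) = -1024/1953125 m
Load 2 — applied couple M₀=11 kN·m at a=2 m (b=L-a=6):
  y_2 = (R_Ax³/6 - M_Ax²/2)/EI  [x≤a] with R_A=99/64, M_A=-33/16 = ((99/64)·(8/5)³/6 - (-33/16)·(8/5)²/2)/50000 = 231/3125000 m
Load 3 — applied couple M₀=17 kN·m at a=4 m (b=L-a=4):
  y_3 = (R_Ax³/6 - M_Ax²/2)/EI  [x≤a] with R_A=51/16, M_A=17/4 = ((51/16)·(8/5)³/6 - (17/4)·(8/5)²/2)/50000 = -51/781250 m
Superposition: y = Σ y_i = -8057/15625000 m ≈ -0.000516 m

y(8/5) = -8057/15625000 m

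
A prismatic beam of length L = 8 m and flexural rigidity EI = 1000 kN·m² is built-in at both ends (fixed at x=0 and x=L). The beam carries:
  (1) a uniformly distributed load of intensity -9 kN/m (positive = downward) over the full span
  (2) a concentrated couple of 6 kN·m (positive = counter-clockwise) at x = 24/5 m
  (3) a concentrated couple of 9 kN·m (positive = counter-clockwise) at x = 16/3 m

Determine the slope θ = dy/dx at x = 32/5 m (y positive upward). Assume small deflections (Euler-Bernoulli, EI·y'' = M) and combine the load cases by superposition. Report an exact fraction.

Load 1 — uniform load w=-9 kN/m over full span:
  θ_1 = -wx(L-x)(L-2x)/(12EI) = -(-9)·(32/5)·(8-(32/5))·(8-2·(32/5))/(12·1000) = -576/15625 rad
Load 2 — applied couple M₀=6 kN·m at a=24/5 m (b=L-a=16/5):
  θ_2 = (R_Ax²/2 - M_Ax - M₀(x-a))/EI  [x>a] with R_A=27/25, M_A=48/25 = ((27/25)·(32/5)²/2 - (48/25)·(32/5) - 6·((32/5)-(24/5)))/1000 = 18/78125 rad
Load 3 — applied couple M₀=9 kN·m at a=16/3 m (b=L-a=8/3):
  θ_3 = (R_Ax²/2 - M_Ax - M₀(x-a))/EI  [x>a] with R_A=3/2, M_A=3 = ((3/2)·(32/5)²/2 - 3·(32/5) - 9·((32/5)-(16/3)))/1000 = 6/3125 rad
Superposition: θ = Σ θ_i = -2712/78125 rad ≈ -0.034714 rad

θ(32/5) = -2712/78125 rad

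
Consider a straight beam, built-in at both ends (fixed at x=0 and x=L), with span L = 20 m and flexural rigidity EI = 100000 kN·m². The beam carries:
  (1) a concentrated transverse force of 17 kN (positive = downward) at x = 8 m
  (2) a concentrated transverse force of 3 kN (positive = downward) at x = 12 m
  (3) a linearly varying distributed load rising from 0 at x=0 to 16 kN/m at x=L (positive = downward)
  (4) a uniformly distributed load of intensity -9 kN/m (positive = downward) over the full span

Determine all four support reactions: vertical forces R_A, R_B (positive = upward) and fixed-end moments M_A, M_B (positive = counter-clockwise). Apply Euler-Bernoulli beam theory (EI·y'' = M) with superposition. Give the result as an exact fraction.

R_A = -3741/125 kN, M_A = -2396/75 kN·m, R_B = 3741/125 kN, M_B = -1532/25 kN·m

Load 1 — point force P=17 kN at a=8 m (b=L-a=12):
  R_A = Pb²(3a+b)/L³ = 17·12²·(3·8+12)/20³ = 1377/125 kN
  M_A = Pab²/L² = 17·8·12²/20² = 1224/25 kN·m
  R_B = Pa²(a+3b)/L³ = 17·8²·(8+3·12)/20³ = 748/125 kN
  M_B = -Pa²b/L² = -17·8²·12/20² = -816/25 kN·m
Load 2 — point force P=3 kN at a=12 m (b=L-a=8):
  R_A = Pb²(3a+b)/L³ = 3·8²·(3·12+8)/20³ = 132/125 kN
  M_A = Pab²/L² = 3·12·8²/20² = 144/25 kN·m
  R_B = Pa²(a+3b)/L³ = 3·12²·(12+3·8)/20³ = 243/125 kN
  M_B = -Pa²b/L² = -3·12²·8/20² = -216/25 kN·m
Load 3 — triangular load w₀=16 kN/m (0→w₀ over full span):
  R_A = 3w₀L/20 = 3·16·20/20 = 48 kN
  M_A = w₀L²/30 = 16·20²/30 = 640/3 kN·m
  R_B = 7w₀L/20 = 7·16·20/20 = 112 kN
  M_B = -w₀L²/20 = -16·20²/20 = -320 kN·m
Load 4 — uniform load w=-9 kN/m over full span:
  R_A = wL/2 = (-9)·20/2 = -90 kN
  M_A = wL²/12 = (-9)·20²/12 = -300 kN·m
  R_B = wL/2 = (-9)·20/2 = -90 kN
  M_B = -wL²/12 = -(-9)·20²/12 = 300 kN·m
Superposition: R_A = -3741/125 kN, M_A = -2396/75 kN·m, R_B = 3741/125 kN, M_B = -1532/25 kN·m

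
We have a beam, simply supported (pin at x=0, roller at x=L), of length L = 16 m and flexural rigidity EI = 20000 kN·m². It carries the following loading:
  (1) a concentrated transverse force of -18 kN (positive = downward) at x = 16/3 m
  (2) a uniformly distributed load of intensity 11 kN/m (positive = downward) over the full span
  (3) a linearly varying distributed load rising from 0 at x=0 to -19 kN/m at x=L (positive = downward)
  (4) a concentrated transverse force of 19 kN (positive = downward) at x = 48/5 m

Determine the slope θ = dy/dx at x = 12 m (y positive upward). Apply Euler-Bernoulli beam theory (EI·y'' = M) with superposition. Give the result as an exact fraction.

θ(12) = 125129/11250000 rad

Load 1 — point force P=-18 kN at a=16/3 m (b=L-a=32/3):
  θ_1 = -Pa(2L²-6Lx+3x²+a²)/(6LEI)  [x>a] = -(-18)·(16/3)·(2·16²-6·16·12+3·12²+(16/3)²)/(6·16·20000) = -101/11250 rad
Load 2 — uniform load w=11 kN/m over full span:
  θ_2 = -w(L³-6Lx²+4x³)/(24EI) = -11·(16³-6·16·12²+4·12³)/(24·20000) = 121/1875 rad
Load 3 — triangular load w₀=-19 kN/m (0→w₀ over full span):
  θ_3 = -w₀(7L⁴-30L²x²+15x⁴)/(360LEI) = -(-19)·(7·16⁴-30·16²·12²+15·12⁴)/(360·16·20000) = -24947/450000 rad
Load 4 — point force P=19 kN at a=48/5 m (b=L-a=32/5):
  θ_4 = -Pa(2L²-6Lx+3x²+a²)/(6LEI)  [x>a] = -19·(48/5)·(2·16²-6·16·12+3·12²+(48/5)²)/(6·16·20000) = 3439/312500 rad
Superposition: θ = Σ θ_i = 125129/11250000 rad ≈ 0.011123 rad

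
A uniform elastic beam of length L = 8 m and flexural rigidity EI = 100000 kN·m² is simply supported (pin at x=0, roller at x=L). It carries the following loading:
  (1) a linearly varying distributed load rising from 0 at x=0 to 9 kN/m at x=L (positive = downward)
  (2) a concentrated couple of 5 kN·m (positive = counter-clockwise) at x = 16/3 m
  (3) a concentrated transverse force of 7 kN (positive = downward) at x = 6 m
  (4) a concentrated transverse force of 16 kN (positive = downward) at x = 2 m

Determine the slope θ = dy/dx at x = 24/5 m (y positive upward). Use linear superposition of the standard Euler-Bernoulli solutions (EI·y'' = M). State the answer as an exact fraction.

Load 1 — triangular load w₀=9 kN/m (0→w₀ over full span):
  θ_1 = -w₀(7L⁴-30L²x²+15x⁴)/(360LEI) = -9·(7·8⁴-30·8²·(24/5)²+15·(24/5)⁴)/(360·8·100000) = 464/1953125 rad
Load 2 — applied couple M₀=5 kN·m at a=16/3 m (b=L-a=8/3):
  θ_2 = (M₀x²/(2L)+C₁)/EI  [x≤a] with C₁=M₀(3b²-L²)/(6L)=-40/9 = (5·(24/5)²/(2·8)+(-40/9))/100000 = 31/1125000 rad
Load 3 — point force P=7 kN at a=6 m (b=L-a=2):
  θ_3 = -Pb(L²-b²-3x²)/(6LEI)  [x≤a] = -7·2·(8²-2²-3·(24/5)²)/(6·8·100000) = 133/5000000 rad
Load 4 — point force P=16 kN at a=2 m (b=L-a=6):
  θ_4 = -Pa(2L²-6Lx+3x²+a²)/(6LEI)  [x>a] = -16·2·(2·8²-6·8·(24/5)+3·(24/5)²+2²)/(6·8·100000) = 61/312500 rad
Superposition: θ = Σ θ_i = 547789/1125000000 rad ≈ 0.000487 rad

θ(24/5) = 547789/1125000000 rad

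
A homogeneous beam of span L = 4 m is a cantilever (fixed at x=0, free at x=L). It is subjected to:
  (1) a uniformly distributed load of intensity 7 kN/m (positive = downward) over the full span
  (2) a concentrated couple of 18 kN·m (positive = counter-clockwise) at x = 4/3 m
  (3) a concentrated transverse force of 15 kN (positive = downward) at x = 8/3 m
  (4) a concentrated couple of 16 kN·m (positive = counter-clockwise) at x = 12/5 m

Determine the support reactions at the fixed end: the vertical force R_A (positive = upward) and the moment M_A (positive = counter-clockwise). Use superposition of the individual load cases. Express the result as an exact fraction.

R_A = 43 kN, M_A = 62 kN·m

Load 1 — uniform load w=7 kN/m over full span:
  R_A = wL = 7·4 = 28 kN
  M_A = wL²/2 = 7·4²/2 = 56 kN·m
Load 2 — applied couple M₀=18 kN·m at a=4/3 m (b=L-a=8/3):
  R_A = 0 kN
  M_A = -M₀ = -18 kN·m
Load 3 — point force P=15 kN at a=8/3 m (b=L-a=4/3):
  R_A = P = 15 kN
  M_A = Pa = 15·(8/3) = 40 kN·m
Load 4 — applied couple M₀=16 kN·m at a=12/5 m (b=L-a=8/5):
  R_A = 0 kN
  M_A = -M₀ = -16 kN·m
Superposition: R_A = 43 kN, M_A = 62 kN·m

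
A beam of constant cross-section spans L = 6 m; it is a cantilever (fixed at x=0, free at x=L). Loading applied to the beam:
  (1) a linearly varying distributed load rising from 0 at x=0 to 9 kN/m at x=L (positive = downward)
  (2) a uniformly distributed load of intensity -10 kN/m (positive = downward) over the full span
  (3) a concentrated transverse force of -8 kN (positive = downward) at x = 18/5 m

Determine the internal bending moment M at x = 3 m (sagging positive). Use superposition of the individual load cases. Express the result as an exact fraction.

M(3) = 321/20 kN·m

Load 1 — triangular load w₀=9 kN/m (0→w₀ over full span):
  M_1 = w₀Lx/2 - w₀L²/3 - w₀x³/(6L) = 9·6·3/2 - 9·6²/3 - 9·3³/(6·6) = -135/4 kN·m
Load 2 — uniform load w=-10 kN/m over full span:
  M_2 = -w(L-x)²/2 = -(-10)·(6-3)²/2 = 45 kN·m
Load 3 — point force P=-8 kN at a=18/5 m (b=L-a=12/5):
  M_3 = -P(a-x)  [x≤a] = -(-8)·((18/5)-3) = 24/5 kN·m
Superposition: M = Σ M_i = 321/20 kN·m ≈ 16.050000 kN·m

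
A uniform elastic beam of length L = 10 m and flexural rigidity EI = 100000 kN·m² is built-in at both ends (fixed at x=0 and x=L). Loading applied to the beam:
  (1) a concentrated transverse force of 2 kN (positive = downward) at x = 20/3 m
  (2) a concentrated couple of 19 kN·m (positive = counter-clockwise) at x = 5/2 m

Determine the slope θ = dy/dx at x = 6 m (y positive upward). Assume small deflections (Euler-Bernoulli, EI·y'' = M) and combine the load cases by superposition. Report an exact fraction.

Load 1 — point force P=2 kN at a=20/3 m (b=L-a=10/3):
  θ_1 = -Pb²x(2aL-(3a+b)x)/(2L³EI)  [x≤a] = -2·(10/3)²·6·(2·(20/3)·10-(3·(20/3)+(10/3))·6)/(2·10³·100000) = 1/225000 rad
Load 2 — applied couple M₀=19 kN·m at a=5/2 m (b=L-a=15/2):
  θ_2 = (R_Ax²/2 - M_Ax - M₀(x-a))/EI  [x>a] with R_A=171/80, M_A=-57/16 = ((171/80)·6²/2 - (-57/16)·6 - 19·(6-(5/2)))/100000 = -133/2000000 rad
Superposition: θ = Σ θ_i = -1117/18000000 rad ≈ -0.000062 rad

θ(6) = -1117/18000000 rad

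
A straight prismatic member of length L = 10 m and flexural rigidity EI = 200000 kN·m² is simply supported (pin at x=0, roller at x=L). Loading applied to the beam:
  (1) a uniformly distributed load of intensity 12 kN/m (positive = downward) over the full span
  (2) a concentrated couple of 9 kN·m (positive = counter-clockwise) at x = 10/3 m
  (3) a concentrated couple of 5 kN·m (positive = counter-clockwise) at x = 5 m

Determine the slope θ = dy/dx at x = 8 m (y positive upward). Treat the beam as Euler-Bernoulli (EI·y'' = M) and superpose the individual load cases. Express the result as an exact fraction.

Load 1 — uniform load w=12 kN/m over full span:
  θ_1 = -w(L³-6Lx²+4x³)/(24EI) = -12·(10³-6·10·8²+4·8³)/(24·200000) = 99/50000 rad
Load 2 — applied couple M₀=9 kN·m at a=10/3 m (b=L-a=20/3):
  θ_2 = (M₀x²/(2L)-M₀(x-a)+C₁)/EI  [x>a] with C₁=M₀(3b²-L²)/(6L)=5 = (9·8²/(2·10)-9·(8-(10/3))+5)/200000 = -41/1000000 rad
Load 3 — applied couple M₀=5 kN·m at a=5 m (b=L-a=5):
  θ_3 = (M₀x²/(2L)-M₀(x-a)+C₁)/EI  [x>a] with C₁=M₀(3b²-L²)/(6L)=-25/12 = (5·8²/(2·10)-5·(8-5)+(-25/12))/200000 = -13/2400000 rad
Superposition: θ = Σ θ_i = 23203/12000000 rad ≈ 0.001934 rad

θ(8) = 23203/12000000 rad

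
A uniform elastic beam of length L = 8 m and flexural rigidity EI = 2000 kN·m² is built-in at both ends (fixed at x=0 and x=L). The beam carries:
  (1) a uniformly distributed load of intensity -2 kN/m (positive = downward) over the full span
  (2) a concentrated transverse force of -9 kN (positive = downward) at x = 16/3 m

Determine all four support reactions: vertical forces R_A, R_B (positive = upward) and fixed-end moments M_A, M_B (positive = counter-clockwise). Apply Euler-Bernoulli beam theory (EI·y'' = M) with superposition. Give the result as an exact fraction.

R_A = -31/3 kN, M_A = -16 kN·m, R_B = -44/3 kN, M_B = 64/3 kN·m

Load 1 — uniform load w=-2 kN/m over full span:
  R_A = wL/2 = (-2)·8/2 = -8 kN
  M_A = wL²/12 = (-2)·8²/12 = -32/3 kN·m
  R_B = wL/2 = (-2)·8/2 = -8 kN
  M_B = -wL²/12 = -(-2)·8²/12 = 32/3 kN·m
Load 2 — point force P=-9 kN at a=16/3 m (b=L-a=8/3):
  R_A = Pb²(3a+b)/L³ = (-9)·(8/3)²·(3·(16/3)+(8/3))/8³ = -7/3 kN
  M_A = Pab²/L² = (-9)·(16/3)·(8/3)²/8² = -16/3 kN·m
  R_B = Pa²(a+3b)/L³ = (-9)·(16/3)²·((16/3)+3·(8/3))/8³ = -20/3 kN
  M_B = -Pa²b/L² = -(-9)·(16/3)²·(8/3)/8² = 32/3 kN·m
Superposition: R_A = -31/3 kN, M_A = -16 kN·m, R_B = -44/3 kN, M_B = 64/3 kN·m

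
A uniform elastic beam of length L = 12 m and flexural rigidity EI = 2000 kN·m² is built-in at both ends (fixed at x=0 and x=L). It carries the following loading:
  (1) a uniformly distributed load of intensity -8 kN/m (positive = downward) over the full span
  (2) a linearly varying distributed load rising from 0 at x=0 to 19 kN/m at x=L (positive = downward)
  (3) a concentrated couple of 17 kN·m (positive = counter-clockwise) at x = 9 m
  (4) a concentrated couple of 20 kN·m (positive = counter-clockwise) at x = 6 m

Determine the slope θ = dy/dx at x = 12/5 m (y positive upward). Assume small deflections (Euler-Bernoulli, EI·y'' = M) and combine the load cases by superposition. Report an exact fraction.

Load 1 — uniform load w=-8 kN/m over full span:
  θ_1 = -wx(L-x)(L-2x)/(12EI) = -(-8)·(12/5)·(12-(12/5))·(12-2·(12/5))/(12·2000) = 864/15625 rad
Load 2 — triangular load w₀=19 kN/m (0→w₀ over full span):
  θ_2 = -w₀(2x(L-x)(L-2x)(x+2L)+x²(L-x)²)/(120LEI) = -19·(2·(12/5)·(12-(12/5))·(12-2·(12/5))·((12/5)+2·12)+(12/5)²·(12-(12/5))²)/(120·12·2000) = -4788/78125 rad
Load 3 — applied couple M₀=17 kN·m at a=9 m (b=L-a=3):
  θ_3 = (R_Ax²/2 - M_Ax)/EI  [x≤a] with R_A=51/32, M_A=85/16 = ((51/32)·(12/5)²/2 - (85/16)·(12/5))/2000 = -51/12500 rad
Load 4 — applied couple M₀=20 kN·m at a=6 m (b=L-a=6):
  θ_4 = (R_Ax²/2 - M_Ax)/EI  [x≤a] with R_A=5/2, M_A=5 = ((5/2)·(12/5)²/2 - 5·(12/5))/2000 = -3/1250 rad
Superposition: θ = Σ θ_i = -3897/312500 rad ≈ -0.012470 rad

θ(12/5) = -3897/312500 rad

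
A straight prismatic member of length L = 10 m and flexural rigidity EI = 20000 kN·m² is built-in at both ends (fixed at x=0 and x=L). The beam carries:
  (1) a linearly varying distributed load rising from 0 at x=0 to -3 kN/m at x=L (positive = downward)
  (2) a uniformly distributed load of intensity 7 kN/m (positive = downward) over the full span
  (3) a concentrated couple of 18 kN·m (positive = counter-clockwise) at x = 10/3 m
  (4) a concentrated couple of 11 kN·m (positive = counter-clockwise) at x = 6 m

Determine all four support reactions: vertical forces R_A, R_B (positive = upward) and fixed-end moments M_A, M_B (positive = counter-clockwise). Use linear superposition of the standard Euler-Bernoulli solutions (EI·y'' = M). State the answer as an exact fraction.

R_A = 8621/250 kN, M_A = 3889/75 kN·m, R_B = 5129/250 kN, M_B = -2701/75 kN·m

Load 1 — triangular load w₀=-3 kN/m (0→w₀ over full span):
  R_A = 3w₀L/20 = 3·(-3)·10/20 = -9/2 kN
  M_A = w₀L²/30 = (-3)·10²/30 = -10 kN·m
  R_B = 7w₀L/20 = 7·(-3)·10/20 = -21/2 kN
  M_B = -w₀L²/20 = -(-3)·10²/20 = 15 kN·m
Load 2 — uniform load w=7 kN/m over full span:
  R_A = wL/2 = 7·10/2 = 35 kN
  M_A = wL²/12 = 7·10²/12 = 175/3 kN·m
  R_B = wL/2 = 7·10/2 = 35 kN
  M_B = -wL²/12 = -7·10²/12 = -175/3 kN·m
Load 3 — applied couple M₀=18 kN·m at a=10/3 m (b=L-a=20/3):
  R_A = 6M₀ab/L³ = 6·18·(10/3)·(20/3)/10³ = 12/5 kN
  M_A = M₀b(2a-b)/L² = 18·(20/3)·(2·(10/3)-(20/3))/10² = 0 kN·m
  R_B = -6M₀ab/L³ = -6·18·(10/3)·(20/3)/10³ = -12/5 kN
  M_B = M₀a(2b-a)/L² = 18·(10/3)·(2·(20/3)-(10/3))/10² = 6 kN·m
Load 4 — applied couple M₀=11 kN·m at a=6 m (b=L-a=4):
  R_A = 6M₀ab/L³ = 6·11·6·4/10³ = 198/125 kN
  M_A = M₀b(2a-b)/L² = 11·4·(2·6-4)/10² = 88/25 kN·m
  R_B = -6M₀ab/L³ = -6·11·6·4/10³ = -198/125 kN
  M_B = M₀a(2b-a)/L² = 11·6·(2·4-6)/10² = 33/25 kN·m
Superposition: R_A = 8621/250 kN, M_A = 3889/75 kN·m, R_B = 5129/250 kN, M_B = -2701/75 kN·m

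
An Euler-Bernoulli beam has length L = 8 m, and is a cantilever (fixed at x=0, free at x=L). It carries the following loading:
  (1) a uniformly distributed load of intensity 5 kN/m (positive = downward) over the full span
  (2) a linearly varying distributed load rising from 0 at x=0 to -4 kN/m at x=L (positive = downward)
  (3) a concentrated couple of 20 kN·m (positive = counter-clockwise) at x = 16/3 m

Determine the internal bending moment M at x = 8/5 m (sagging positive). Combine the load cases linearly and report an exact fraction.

Load 1 — uniform load w=5 kN/m over full span:
  M_1 = -w(L-x)²/2 = -5·(8-(8/5))²/2 = -512/5 kN·m
Load 2 — triangular load w₀=-4 kN/m (0→w₀ over full span):
  M_2 = w₀Lx/2 - w₀L²/3 - w₀x³/(6L) = (-4)·8·(8/5)/2 - (-4)·8²/3 - (-4)·(8/5)³/(6·8) = 22528/375 kN·m
Load 3 — applied couple M₀=20 kN·m at a=16/3 m (b=L-a=8/3):
  M_3 = M₀  [x≤a] = 20 = 20 kN·m
Superposition: M = Σ M_i = -8372/375 kN·m ≈ -22.325333 kN·m

M(8/5) = -8372/375 kN·m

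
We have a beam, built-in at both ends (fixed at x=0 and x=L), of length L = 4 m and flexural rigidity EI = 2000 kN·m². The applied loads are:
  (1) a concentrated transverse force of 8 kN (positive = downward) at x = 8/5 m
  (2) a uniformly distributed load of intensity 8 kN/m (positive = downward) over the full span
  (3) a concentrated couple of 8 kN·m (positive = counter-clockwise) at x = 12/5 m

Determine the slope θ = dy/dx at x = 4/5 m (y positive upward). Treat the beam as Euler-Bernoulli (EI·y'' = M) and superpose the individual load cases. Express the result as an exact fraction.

Load 1 — point force P=8 kN at a=8/5 m (b=L-a=12/5):
  θ_1 = -Pb²x(2aL-(3a+b)x)/(2L³EI)  [x≤a] = -8·(12/5)²·(4/5)·(2·(8/5)·4-(3·(8/5)+(12/5))·(4/5))/(2·4³·2000) = -396/390625 rad
Load 2 — uniform load w=8 kN/m over full span:
  θ_2 = -wx(L-x)(L-2x)/(12EI) = -8·(4/5)·(4-(4/5))·(4-2·(4/5))/(12·2000) = -32/15625 rad
Load 3 — applied couple M₀=8 kN·m at a=12/5 m (b=L-a=8/5):
  θ_3 = (R_Ax²/2 - M_Ax)/EI  [x≤a] with R_A=72/25, M_A=64/25 = ((72/25)·(4/5)²/2 - (64/25)·(4/5))/2000 = -44/78125 rad
Superposition: θ = Σ θ_i = -1416/390625 rad ≈ -0.003625 rad

θ(4/5) = -1416/390625 rad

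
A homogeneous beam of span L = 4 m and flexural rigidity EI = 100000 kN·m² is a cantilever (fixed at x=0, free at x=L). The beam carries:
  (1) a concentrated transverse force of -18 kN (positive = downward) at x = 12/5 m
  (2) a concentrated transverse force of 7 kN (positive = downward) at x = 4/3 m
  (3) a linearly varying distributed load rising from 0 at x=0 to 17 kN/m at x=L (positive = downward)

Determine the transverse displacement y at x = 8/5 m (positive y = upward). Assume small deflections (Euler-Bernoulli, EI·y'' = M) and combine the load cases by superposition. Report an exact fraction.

Load 1 — point force P=-18 kN at a=12/5 m (b=L-a=8/5):
  y_1 = -Px²(3a-x)/(6EI)  [x≤a] = -(-18)·(8/5)²·(3·(12/5)-(8/5))/(6·100000) = 168/390625 m
Load 2 — point force P=7 kN at a=4/3 m (b=L-a=8/3):
  y_2 = -Pa²(3x-a)/(6EI)  [x>a] = -7·(4/3)²·(3·(8/5)-(4/3))/(6·100000) = -91/1265625 m
Load 3 — triangular load w₀=17 kN/m (0→w₀ over full span):
  y_3 = (w₀Lx³/12-w₀L²x²/6-w₀x⁵/(120L))/EI = (17·4·(8/5)³/12-17·4²·(8/5)²/6-17·(8/5)⁵/(120·4))/100000 = -136544/146484375 m
Superposition: y = Σ y_i = -2270063/3955078125 m ≈ -0.000574 m

y(8/5) = -2270063/3955078125 m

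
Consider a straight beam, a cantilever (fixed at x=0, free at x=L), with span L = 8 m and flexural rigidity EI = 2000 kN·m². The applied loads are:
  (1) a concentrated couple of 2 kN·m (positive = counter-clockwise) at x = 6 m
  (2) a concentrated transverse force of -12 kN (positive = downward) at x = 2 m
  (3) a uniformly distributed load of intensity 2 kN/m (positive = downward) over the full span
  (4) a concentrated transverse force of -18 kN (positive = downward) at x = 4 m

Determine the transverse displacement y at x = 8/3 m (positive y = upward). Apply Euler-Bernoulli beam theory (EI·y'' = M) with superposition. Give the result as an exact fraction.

y(8/3) = 1109/30375 m

Load 1 — applied couple M₀=2 kN·m at a=6 m (b=L-a=2):
  y_1 = M₀x²/(2EI)  [x≤a] = 2·(8/3)²/(2·2000) = 4/1125 m
Load 2 — point force P=-12 kN at a=2 m (b=L-a=6):
  y_2 = -Pa²(3x-a)/(6EI)  [x>a] = -(-12)·2²·(3·(8/3)-2)/(6·2000) = 3/125 m
Load 3 — uniform load w=2 kN/m over full span:
  y_3 = -wx²(x²-4Lx+6L²)/(24EI) = -2·(8/3)²·((8/3)²-4·8·(8/3)+6·8²)/(24·2000) = -2752/30375 m
Load 4 — point force P=-18 kN at a=4 m (b=L-a=4):
  y_4 = -Px²(3a-x)/(6EI)  [x≤a] = -(-18)·(8/3)²·(3·4-(8/3))/(6·2000) = 112/1125 m
Superposition: y = Σ y_i = 1109/30375 m ≈ 0.036510 m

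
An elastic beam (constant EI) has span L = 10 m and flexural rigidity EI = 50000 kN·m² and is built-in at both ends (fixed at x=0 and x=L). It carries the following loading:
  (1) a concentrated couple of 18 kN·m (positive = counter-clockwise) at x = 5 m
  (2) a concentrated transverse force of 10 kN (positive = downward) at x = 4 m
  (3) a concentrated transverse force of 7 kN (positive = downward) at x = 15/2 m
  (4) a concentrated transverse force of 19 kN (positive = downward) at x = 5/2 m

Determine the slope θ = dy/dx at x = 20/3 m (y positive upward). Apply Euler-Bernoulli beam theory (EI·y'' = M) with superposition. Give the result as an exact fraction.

θ(20/3) = 2021/3600000 rad

Load 1 — applied couple M₀=18 kN·m at a=5 m (b=L-a=5):
  θ_1 = (R_Ax²/2 - M_Ax - M₀(x-a))/EI  [x>a] with R_A=27/10, M_A=9/2 = ((27/10)·(20/3)²/2 - (9/2)·(20/3) - 18·((20/3)-5))/50000 = 0 rad
Load 2 — point force P=10 kN at a=4 m (b=L-a=6):
  θ_2 = Pa²(L-x)(2bL-(3b+a)(L-x))/(2L³EI)  [x>a] = 10·4²·(10-(20/3))·(2·6·10-(3·6+4)·(10-(20/3)))/(2·10³·50000) = 7/28125 rad
Load 3 — point force P=7 kN at a=15/2 m (b=L-a=5/2):
  θ_3 = -Pb²x(2aL-(3a+b)x)/(2L³EI)  [x≤a] = -7·(5/2)²·(20/3)·(2·(15/2)·10-(3·(15/2)+(5/2))·(20/3))/(2·10³·50000) = 7/144000 rad
Load 4 — point force P=19 kN at a=5/2 m (b=L-a=15/2):
  θ_4 = Pa²(L-x)(2bL-(3b+a)(L-x))/(2L³EI)  [x>a] = 19·(5/2)²·(10-(20/3))·(2·(15/2)·10-(3·(15/2)+(5/2))·(10-(20/3)))/(2·10³·50000) = 19/72000 rad
Superposition: θ = Σ θ_i = 2021/3600000 rad ≈ 0.000561 rad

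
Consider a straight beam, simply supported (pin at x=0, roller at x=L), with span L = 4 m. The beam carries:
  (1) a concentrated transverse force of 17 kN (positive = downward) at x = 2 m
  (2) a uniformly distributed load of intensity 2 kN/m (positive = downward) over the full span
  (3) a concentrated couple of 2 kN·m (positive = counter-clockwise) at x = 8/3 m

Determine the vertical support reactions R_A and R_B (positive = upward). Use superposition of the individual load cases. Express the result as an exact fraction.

Load 1 — point force P=17 kN at a=2 m (b=L-a=2):
  R_A = Pb/L = 17·2/4 = 17/2 kN
  R_B = Pa/L = 17·2/4 = 17/2 kN
Load 2 — uniform load w=2 kN/m over full span:
  R_A = wL/2 = 2·4/2 = 4 kN
  R_B = wL/2 = 2·4/2 = 4 kN
Load 3 — applied couple M₀=2 kN·m at a=8/3 m (b=L-a=4/3):
  R_A = M₀/L = 2/4 = 1/2 kN
  R_B = -M₀/L = -2/4 = -1/2 kN
Superposition: R_A = 13 kN, R_B = 12 kN

R_A = 13 kN, R_B = 12 kN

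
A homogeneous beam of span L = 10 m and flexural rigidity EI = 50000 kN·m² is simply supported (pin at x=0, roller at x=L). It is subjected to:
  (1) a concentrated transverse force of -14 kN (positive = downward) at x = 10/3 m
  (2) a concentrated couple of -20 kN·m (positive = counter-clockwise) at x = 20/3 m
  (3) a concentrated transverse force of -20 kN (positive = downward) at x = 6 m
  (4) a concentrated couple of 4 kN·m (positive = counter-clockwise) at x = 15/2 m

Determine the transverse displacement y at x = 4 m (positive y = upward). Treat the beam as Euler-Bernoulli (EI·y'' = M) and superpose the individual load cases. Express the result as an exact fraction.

y(4) = 89051/6750000 m

Load 1 — point force P=-14 kN at a=10/3 m (b=L-a=20/3):
  y_1 = -Pa(L-x)(2Lx-a²-x²)/(6LEI)  [x>a] = -(-14)·(10/3)·(10-4)·(2·10·4-(10/3)²-4²)/(6·10·50000) = 833/168750 m
Load 2 — applied couple M₀=-20 kN·m at a=20/3 m (b=L-a=10/3):
  y_2 = (M₀x³/(6L)+C₁x)/EI  [x≤a] with C₁=M₀(3b²-L²)/(6L)=200/9 = ((-20)·4³/(6·10)+(200/9)·4)/50000 = 38/28125 m
Load 3 — point force P=-20 kN at a=6 m (b=L-a=4):
  y_3 = -Pbx(L²-b²-x²)/(6LEI)  [x≤a] = -(-20)·4·4·(10²-4²-4²)/(6·10·50000) = 68/9375 m
Load 4 — applied couple M₀=4 kN·m at a=15/2 m (b=L-a=5/2):
  y_4 = (M₀x³/(6L)+C₁x)/EI  [x≤a] with C₁=M₀(3b²-L²)/(6L)=-65/12 = (4·4³/(6·10)+(-65/12)·4)/50000 = -87/250000 m
Superposition: y = Σ y_i = 89051/6750000 m ≈ 0.013193 m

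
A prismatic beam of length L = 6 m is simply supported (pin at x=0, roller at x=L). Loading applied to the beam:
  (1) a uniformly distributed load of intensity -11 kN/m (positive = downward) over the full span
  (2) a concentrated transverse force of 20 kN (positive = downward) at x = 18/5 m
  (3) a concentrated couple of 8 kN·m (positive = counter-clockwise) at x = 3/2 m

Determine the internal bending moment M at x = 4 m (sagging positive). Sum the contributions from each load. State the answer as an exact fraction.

M(4) = -68/3 kN·m

Load 1 — uniform load w=-11 kN/m over full span:
  M_1 = wx(L-x)/2 = (-11)·4·(6-4)/2 = -44 kN·m
Load 2 — point force P=20 kN at a=18/5 m (b=L-a=12/5):
  M_2 = Pa(L-x)/L  [x>a] = 20·(18/5)·(6-4)/6 = 24 kN·m
Load 3 — applied couple M₀=8 kN·m at a=3/2 m (b=L-a=9/2):
  M_3 = M₀x/L - M₀  [x>a] = 8·4/6 - 8 = -8/3 kN·m
Superposition: M = Σ M_i = -68/3 kN·m ≈ -22.666667 kN·m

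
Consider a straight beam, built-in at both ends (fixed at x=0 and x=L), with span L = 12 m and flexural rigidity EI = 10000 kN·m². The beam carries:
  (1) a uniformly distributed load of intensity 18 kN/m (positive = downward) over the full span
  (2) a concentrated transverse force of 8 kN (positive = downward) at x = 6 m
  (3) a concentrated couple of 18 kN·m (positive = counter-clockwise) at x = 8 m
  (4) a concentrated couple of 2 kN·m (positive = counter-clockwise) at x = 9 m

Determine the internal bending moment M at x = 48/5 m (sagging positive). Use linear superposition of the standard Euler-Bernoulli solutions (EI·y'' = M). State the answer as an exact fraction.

Load 1 — uniform load w=18 kN/m over full span:
  M_1 = wLx/2 - wL²/12 - wx²/2 = 18·12·(48/5)/2 - 18·12²/12 - 18·(48/5)²/2 = -216/25 kN·m
Load 2 — point force P=8 kN at a=6 m (b=L-a=6):
  M_2 = Pa²(a+3b)(L-x)/L³ - Pa²b/L²  [x>a] = 8·6²·(6+3·6)·(12-(48/5))/12³ - 8·6²·6/12² = -12/5 kN·m
Load 3 — applied couple M₀=18 kN·m at a=8 m (b=L-a=4):
  M_3 = R_Ax - M_A - M₀  [x>a] with R_A=2, M_A=6 = 2·(48/5) - 6 - 18 = -24/5 kN·m
Load 4 — applied couple M₀=2 kN·m at a=9 m (b=L-a=3):
  M_4 = R_Ax - M_A - M₀  [x>a] with R_A=3/16, M_A=5/8 = (3/16)·(48/5) - (5/8) - 2 = -33/40 kN·m
Superposition: M = Σ M_i = -3333/200 kN·m ≈ -16.665000 kN·m

M(48/5) = -3333/200 kN·m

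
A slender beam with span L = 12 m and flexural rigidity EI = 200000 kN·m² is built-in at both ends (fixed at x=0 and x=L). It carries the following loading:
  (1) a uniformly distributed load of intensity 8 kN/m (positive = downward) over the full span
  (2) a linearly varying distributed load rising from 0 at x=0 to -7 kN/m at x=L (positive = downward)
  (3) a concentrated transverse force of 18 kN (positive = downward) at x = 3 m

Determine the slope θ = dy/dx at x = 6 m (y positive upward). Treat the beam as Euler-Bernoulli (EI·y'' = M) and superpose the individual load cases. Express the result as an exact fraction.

Load 1 — uniform load w=8 kN/m over full span:
  θ_1 = -wx(L-x)(L-2x)/(12EI) = -8·6·(12-6)·(12-2·6)/(12·200000) = 0 rad
Load 2 — triangular load w₀=-7 kN/m (0→w₀ over full span):
  θ_2 = -w₀(2x(L-x)(L-2x)(x+2L)+x²(L-x)²)/(120LEI) = -(-7)·(2·6·(12-6)·(12-2·6)·(6+2·12)+6²·(12-6)²)/(120·12·200000) = 63/2000000 rad
Load 3 — point force P=18 kN at a=3 m (b=L-a=9):
  θ_3 = Pa²(L-x)(2bL-(3b+a)(L-x))/(2L³EI)  [x>a] = 18·3²·(12-6)·(2·9·12-(3·9+3)·(12-6))/(2·12³·200000) = 81/1600000 rad
Superposition: θ = Σ θ_i = 657/8000000 rad ≈ 0.000082 rad

θ(6) = 657/8000000 rad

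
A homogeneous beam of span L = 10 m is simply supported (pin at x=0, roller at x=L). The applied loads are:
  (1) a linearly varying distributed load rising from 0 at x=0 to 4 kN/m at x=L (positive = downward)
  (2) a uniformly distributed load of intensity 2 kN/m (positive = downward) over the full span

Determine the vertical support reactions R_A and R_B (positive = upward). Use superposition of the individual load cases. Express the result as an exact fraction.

R_A = 50/3 kN, R_B = 70/3 kN

Load 1 — triangular load w₀=4 kN/m (0→w₀ over full span):
  R_A = w₀L/6 = 4·10/6 = 20/3 kN
  R_B = w₀L/3 = 4·10/3 = 40/3 kN
Load 2 — uniform load w=2 kN/m over full span:
  R_A = wL/2 = 2·10/2 = 10 kN
  R_B = wL/2 = 2·10/2 = 10 kN
Superposition: R_A = 50/3 kN, R_B = 70/3 kN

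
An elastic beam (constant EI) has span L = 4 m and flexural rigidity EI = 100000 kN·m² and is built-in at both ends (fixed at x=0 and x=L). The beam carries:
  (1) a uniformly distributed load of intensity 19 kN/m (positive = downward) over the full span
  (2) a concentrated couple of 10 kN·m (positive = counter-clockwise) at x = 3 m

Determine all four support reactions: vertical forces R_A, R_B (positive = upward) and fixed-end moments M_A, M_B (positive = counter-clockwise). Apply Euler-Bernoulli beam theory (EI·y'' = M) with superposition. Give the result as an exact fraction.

Load 1 — uniform load w=19 kN/m over full span:
  R_A = wL/2 = 19·4/2 = 38 kN
  M_A = wL²/12 = 19·4²/12 = 76/3 kN·m
  R_B = wL/2 = 19·4/2 = 38 kN
  M_B = -wL²/12 = -19·4²/12 = -76/3 kN·m
Load 2 — applied couple M₀=10 kN·m at a=3 m (b=L-a=1):
  R_A = 6M₀ab/L³ = 6·10·3·1/4³ = 45/16 kN
  M_A = M₀b(2a-b)/L² = 10·1·(2·3-1)/4² = 25/8 kN·m
  R_B = -6M₀ab/L³ = -6·10·3·1/4³ = -45/16 kN
  M_B = M₀a(2b-a)/L² = 10·3·(2·1-3)/4² = -15/8 kN·m
Superposition: R_A = 653/16 kN, M_A = 683/24 kN·m, R_B = 563/16 kN, M_B = -653/24 kN·m

R_A = 653/16 kN, M_A = 683/24 kN·m, R_B = 563/16 kN, M_B = -653/24 kN·m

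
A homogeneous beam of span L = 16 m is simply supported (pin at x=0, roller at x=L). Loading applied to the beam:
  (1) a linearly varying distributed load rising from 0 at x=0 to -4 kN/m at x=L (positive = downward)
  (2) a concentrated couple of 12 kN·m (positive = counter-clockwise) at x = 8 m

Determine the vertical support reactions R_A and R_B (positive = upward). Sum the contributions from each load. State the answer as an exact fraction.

R_A = -119/12 kN, R_B = -265/12 kN

Load 1 — triangular load w₀=-4 kN/m (0→w₀ over full span):
  R_A = w₀L/6 = (-4)·16/6 = -32/3 kN
  R_B = w₀L/3 = (-4)·16/3 = -64/3 kN
Load 2 — applied couple M₀=12 kN·m at a=8 m (b=L-a=8):
  R_A = M₀/L = 12/16 = 3/4 kN
  R_B = -M₀/L = -12/16 = -3/4 kN
Superposition: R_A = -119/12 kN, R_B = -265/12 kN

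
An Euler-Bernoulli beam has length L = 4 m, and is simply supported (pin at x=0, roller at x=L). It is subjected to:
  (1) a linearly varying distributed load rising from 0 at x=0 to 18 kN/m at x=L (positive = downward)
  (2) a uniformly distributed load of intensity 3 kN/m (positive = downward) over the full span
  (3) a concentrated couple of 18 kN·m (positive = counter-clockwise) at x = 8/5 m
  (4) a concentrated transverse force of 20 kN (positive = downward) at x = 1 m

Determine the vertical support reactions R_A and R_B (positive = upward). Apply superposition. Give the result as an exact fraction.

R_A = 75/2 kN, R_B = 61/2 kN

Load 1 — triangular load w₀=18 kN/m (0→w₀ over full span):
  R_A = w₀L/6 = 18·4/6 = 12 kN
  R_B = w₀L/3 = 18·4/3 = 24 kN
Load 2 — uniform load w=3 kN/m over full span:
  R_A = wL/2 = 3·4/2 = 6 kN
  R_B = wL/2 = 3·4/2 = 6 kN
Load 3 — applied couple M₀=18 kN·m at a=8/5 m (b=L-a=12/5):
  R_A = M₀/L = 18/4 = 9/2 kN
  R_B = -M₀/L = -18/4 = -9/2 kN
Load 4 — point force P=20 kN at a=1 m (b=L-a=3):
  R_A = Pb/L = 20·3/4 = 15 kN
  R_B = Pa/L = 20·1/4 = 5 kN
Superposition: R_A = 75/2 kN, R_B = 61/2 kN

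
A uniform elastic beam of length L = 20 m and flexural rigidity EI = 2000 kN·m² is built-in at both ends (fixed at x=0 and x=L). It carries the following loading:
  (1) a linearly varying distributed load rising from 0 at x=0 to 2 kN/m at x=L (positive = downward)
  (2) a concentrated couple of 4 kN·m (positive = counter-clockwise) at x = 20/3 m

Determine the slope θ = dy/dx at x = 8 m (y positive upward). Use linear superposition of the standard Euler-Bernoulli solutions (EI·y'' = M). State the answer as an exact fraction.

Load 1 — triangular load w₀=2 kN/m (0→w₀ over full span):
  θ_1 = -w₀(2x(L-x)(L-2x)(x+2L)+x²(L-x)²)/(120LEI) = -2·(2·8·(20-8)·(20-2·8)·(8+2·20)+8²·(20-8)²)/(120·20·2000) = -12/625 rad
Load 2 — applied couple M₀=4 kN·m at a=20/3 m (b=L-a=40/3):
  θ_2 = (R_Ax²/2 - M_Ax - M₀(x-a))/EI  [x>a] with R_A=4/15, M_A=0 = ((4/15)·8²/2 - 0·8 - 4·(8-(20/3)))/2000 = 1/625 rad
Superposition: θ = Σ θ_i = -11/625 rad ≈ -0.017600 rad

θ(8) = -11/625 rad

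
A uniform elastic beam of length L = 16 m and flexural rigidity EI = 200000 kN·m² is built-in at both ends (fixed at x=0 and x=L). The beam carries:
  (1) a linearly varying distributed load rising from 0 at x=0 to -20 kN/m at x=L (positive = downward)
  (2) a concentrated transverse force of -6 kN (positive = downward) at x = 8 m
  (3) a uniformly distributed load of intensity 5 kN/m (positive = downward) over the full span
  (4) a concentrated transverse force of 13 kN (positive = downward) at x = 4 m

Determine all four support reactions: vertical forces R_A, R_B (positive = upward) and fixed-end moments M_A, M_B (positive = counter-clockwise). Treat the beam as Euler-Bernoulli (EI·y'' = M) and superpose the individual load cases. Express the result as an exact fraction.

R_A = -1/32 kN, M_A = -187/4 kN·m, R_B = -2335/32 kN, M_B = 1819/12 kN·m

Load 1 — triangular load w₀=-20 kN/m (0→w₀ over full span):
  R_A = 3w₀L/20 = 3·(-20)·16/20 = -48 kN
  M_A = w₀L²/30 = (-20)·16²/30 = -512/3 kN·m
  R_B = 7w₀L/20 = 7·(-20)·16/20 = -112 kN
  M_B = -w₀L²/20 = -(-20)·16²/20 = 256 kN·m
Load 2 — point force P=-6 kN at a=8 m (b=L-a=8):
  R_A = Pb²(3a+b)/L³ = (-6)·8²·(3·8+8)/16³ = -3 kN
  M_A = Pab²/L² = (-6)·8·8²/16² = -12 kN·m
  R_B = Pa²(a+3b)/L³ = (-6)·8²·(8+3·8)/16³ = -3 kN
  M_B = -Pa²b/L² = -(-6)·8²·8/16² = 12 kN·m
Load 3 — uniform load w=5 kN/m over full span:
  R_A = wL/2 = 5·16/2 = 40 kN
  M_A = wL²/12 = 5·16²/12 = 320/3 kN·m
  R_B = wL/2 = 5·16/2 = 40 kN
  M_B = -wL²/12 = -5·16²/12 = -320/3 kN·m
Load 4 — point force P=13 kN at a=4 m (b=L-a=12):
  R_A = Pb²(3a+b)/L³ = 13·12²·(3·4+12)/16³ = 351/32 kN
  M_A = Pab²/L² = 13·4·12²/16² = 117/4 kN·m
  R_B = Pa²(a+3b)/L³ = 13·4²·(4+3·12)/16³ = 65/32 kN
  M_B = -Pa²b/L² = -13·4²·12/16² = -39/4 kN·m
Superposition: R_A = -1/32 kN, M_A = -187/4 kN·m, R_B = -2335/32 kN, M_B = 1819/12 kN·m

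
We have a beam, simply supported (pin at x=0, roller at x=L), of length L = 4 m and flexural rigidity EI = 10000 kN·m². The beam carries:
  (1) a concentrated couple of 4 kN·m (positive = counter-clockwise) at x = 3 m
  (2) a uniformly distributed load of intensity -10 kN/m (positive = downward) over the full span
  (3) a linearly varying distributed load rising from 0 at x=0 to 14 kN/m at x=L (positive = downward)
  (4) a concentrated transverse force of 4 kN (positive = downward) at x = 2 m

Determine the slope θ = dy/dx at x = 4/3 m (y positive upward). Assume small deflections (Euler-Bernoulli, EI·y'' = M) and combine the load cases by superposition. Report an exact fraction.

Load 1 — applied couple M₀=4 kN·m at a=3 m (b=L-a=1):
  θ_1 = (M₀x²/(2L)+C₁)/EI  [x≤a] with C₁=M₀(3b²-L²)/(6L)=-13/6 = (4·(4/3)²/(2·4)+(-13/6))/10000 = -23/180000 rad
Load 2 — uniform load w=-10 kN/m over full span:
  θ_2 = -w(L³-6Lx²+4x³)/(24EI) = -(-10)·(4³-6·4·(4/3)²+4·(4/3)³)/(24·10000) = 13/10125 rad
Load 3 — triangular load w₀=14 kN/m (0→w₀ over full span):
  θ_3 = -w₀(7L⁴-30L²x²+15x⁴)/(360LEI) = -14·(7·4⁴-30·4²·(4/3)²+15·(4/3)⁴)/(360·4·10000) = -728/759375 rad
Load 4 — point force P=4 kN at a=2 m (b=L-a=2):
  θ_4 = -Pb(L²-b²-3x²)/(6LEI)  [x≤a] = -4·2·(4²-2²-3·(4/3)²)/(6·4·10000) = -1/4500 rad
Superposition: θ = Σ θ_i = -601/24300000 rad ≈ -0.000025 rad

θ(4/3) = -601/24300000 rad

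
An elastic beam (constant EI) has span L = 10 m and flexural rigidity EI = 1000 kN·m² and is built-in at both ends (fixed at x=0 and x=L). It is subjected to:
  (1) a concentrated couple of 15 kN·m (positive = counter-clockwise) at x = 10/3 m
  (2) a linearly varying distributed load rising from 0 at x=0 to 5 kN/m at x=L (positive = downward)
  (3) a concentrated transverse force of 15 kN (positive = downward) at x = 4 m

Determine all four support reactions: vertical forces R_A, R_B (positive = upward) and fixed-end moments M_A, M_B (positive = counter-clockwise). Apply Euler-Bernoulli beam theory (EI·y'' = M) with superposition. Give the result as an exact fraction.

Load 1 — applied couple M₀=15 kN·m at a=10/3 m (b=L-a=20/3):
  R_A = 6M₀ab/L³ = 6·15·(10/3)·(20/3)/10³ = 2 kN
  M_A = M₀b(2a-b)/L² = 15·(20/3)·(2·(10/3)-(20/3))/10² = 0 kN·m
  R_B = -6M₀ab/L³ = -6·15·(10/3)·(20/3)/10³ = -2 kN
  M_B = M₀a(2b-a)/L² = 15·(10/3)·(2·(20/3)-(10/3))/10² = 5 kN·m
Load 2 — triangular load w₀=5 kN/m (0→w₀ over full span):
  R_A = 3w₀L/20 = 3·5·10/20 = 15/2 kN
  M_A = w₀L²/30 = 5·10²/30 = 50/3 kN·m
  R_B = 7w₀L/20 = 7·5·10/20 = 35/2 kN
  M_B = -w₀L²/20 = -5·10²/20 = -25 kN·m
Load 3 — point force P=15 kN at a=4 m (b=L-a=6):
  R_A = Pb²(3a+b)/L³ = 15·6²·(3·4+6)/10³ = 243/25 kN
  M_A = Pab²/L² = 15·4·6²/10² = 108/5 kN·m
  R_B = Pa²(a+3b)/L³ = 15·4²·(4+3·6)/10³ = 132/25 kN
  M_B = -Pa²b/L² = -15·4²·6/10² = -72/5 kN·m
Superposition: R_A = 961/50 kN, M_A = 574/15 kN·m, R_B = 1039/50 kN, M_B = -172/5 kN·m

R_A = 961/50 kN, M_A = 574/15 kN·m, R_B = 1039/50 kN, M_B = -172/5 kN·m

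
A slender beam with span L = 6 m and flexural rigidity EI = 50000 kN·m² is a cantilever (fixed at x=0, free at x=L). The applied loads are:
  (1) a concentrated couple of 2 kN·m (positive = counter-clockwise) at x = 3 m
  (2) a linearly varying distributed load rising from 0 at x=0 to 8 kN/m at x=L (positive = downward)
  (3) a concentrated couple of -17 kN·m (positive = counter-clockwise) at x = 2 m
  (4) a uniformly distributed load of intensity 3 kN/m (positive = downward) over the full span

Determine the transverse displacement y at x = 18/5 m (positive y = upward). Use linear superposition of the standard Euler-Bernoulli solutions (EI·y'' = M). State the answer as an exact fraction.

y(18/5) = -11701901/781250000 m

Load 1 — applied couple M₀=2 kN·m at a=3 m (b=L-a=3):
  y_1 = M₀a(2x-a)/(2EI)  [x>a] = 2·3·(2·(18/5)-3)/(2·50000) = 63/250000 m
Load 2 — triangular load w₀=8 kN/m (0→w₀ over full span):
  y_2 = (w₀Lx³/12-w₀L²x²/6-w₀x⁵/(120L))/EI = (8·6·(18/5)³/12-8·6²·(18/5)²/6-8·(18/5)⁵/(120·6))/50000 = -431811/48828125 m
Load 3 — applied couple M₀=-17 kN·m at a=2 m (b=L-a=4):
  y_3 = M₀a(2x-a)/(2EI)  [x>a] = (-17)·2·(2·(18/5)-2)/(2·50000) = -221/125000 m
Load 4 — uniform load w=3 kN/m over full span:
  y_4 = -wx²(x²-4Lx+6L²)/(24EI) = -3·(18/5)²·((18/5)²-4·6·(18/5)+6·6²)/(24·50000) = -72171/15625000 m
Superposition: y = Σ y_i = -11701901/781250000 m ≈ -0.014978 m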